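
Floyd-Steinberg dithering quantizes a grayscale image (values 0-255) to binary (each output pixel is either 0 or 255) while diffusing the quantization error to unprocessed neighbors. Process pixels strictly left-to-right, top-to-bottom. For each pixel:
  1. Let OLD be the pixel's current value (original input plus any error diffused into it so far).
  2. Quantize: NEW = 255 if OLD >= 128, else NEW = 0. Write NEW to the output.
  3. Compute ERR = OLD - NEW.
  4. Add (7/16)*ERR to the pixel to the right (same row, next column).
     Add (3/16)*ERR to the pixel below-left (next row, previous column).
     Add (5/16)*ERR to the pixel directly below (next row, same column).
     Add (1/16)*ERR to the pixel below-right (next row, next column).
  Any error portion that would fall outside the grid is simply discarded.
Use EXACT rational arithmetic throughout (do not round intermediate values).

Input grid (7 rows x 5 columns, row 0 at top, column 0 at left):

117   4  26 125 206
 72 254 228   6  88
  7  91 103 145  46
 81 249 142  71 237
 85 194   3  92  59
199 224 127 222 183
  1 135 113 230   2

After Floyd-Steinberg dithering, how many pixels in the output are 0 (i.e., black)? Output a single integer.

Answer: 19

Derivation:
(0,0): OLD=117 → NEW=0, ERR=117
(0,1): OLD=883/16 → NEW=0, ERR=883/16
(0,2): OLD=12837/256 → NEW=0, ERR=12837/256
(0,3): OLD=601859/4096 → NEW=255, ERR=-442621/4096
(0,4): OLD=10402069/65536 → NEW=255, ERR=-6309611/65536
(1,0): OLD=30441/256 → NEW=0, ERR=30441/256
(1,1): OLD=696287/2048 → NEW=255, ERR=174047/2048
(1,2): OLD=17304011/65536 → NEW=255, ERR=592331/65536
(1,3): OLD=-10153617/262144 → NEW=0, ERR=-10153617/262144
(1,4): OLD=143503469/4194304 → NEW=0, ERR=143503469/4194304
(2,0): OLD=1969157/32768 → NEW=0, ERR=1969157/32768
(2,1): OLD=160406023/1048576 → NEW=255, ERR=-106980857/1048576
(2,2): OLD=993842389/16777216 → NEW=0, ERR=993842389/16777216
(2,3): OLD=44504558767/268435456 → NEW=255, ERR=-23946482513/268435456
(2,4): OLD=65466924297/4294967296 → NEW=0, ERR=65466924297/4294967296
(3,0): OLD=1353077045/16777216 → NEW=0, ERR=1353077045/16777216
(3,1): OLD=35871617425/134217728 → NEW=255, ERR=1646096785/134217728
(3,2): OLD=613211555211/4294967296 → NEW=255, ERR=-482005105269/4294967296
(3,3): OLD=5019116851/8589934592 → NEW=0, ERR=5019116851/8589934592
(3,4): OLD=32496547593375/137438953472 → NEW=255, ERR=-2550385541985/137438953472
(4,0): OLD=241597482235/2147483648 → NEW=0, ERR=241597482235/2147483648
(4,1): OLD=15877691131387/68719476736 → NEW=255, ERR=-1645775436293/68719476736
(4,2): OLD=-45819041233899/1099511627776 → NEW=0, ERR=-45819041233899/1099511627776
(4,3): OLD=1116357502277115/17592186044416 → NEW=0, ERR=1116357502277115/17592186044416
(4,4): OLD=22799558546308957/281474976710656 → NEW=0, ERR=22799558546308957/281474976710656
(5,0): OLD=252521084776145/1099511627776 → NEW=255, ERR=-27854380306735/1099511627776
(5,1): OLD=1800123882050611/8796093022208 → NEW=255, ERR=-442879838612429/8796093022208
(5,2): OLD=28809234998107723/281474976710656 → NEW=0, ERR=28809234998107723/281474976710656
(5,3): OLD=336860340882055525/1125899906842624 → NEW=255, ERR=49755864637186405/1125899906842624
(5,4): OLD=4172364030767422407/18014398509481984 → NEW=255, ERR=-421307589150483513/18014398509481984
(6,0): OLD=-2302077239751359/140737488355328 → NEW=0, ERR=-2302077239751359/140737488355328
(6,1): OLD=584193077796308303/4503599627370496 → NEW=255, ERR=-564224827183168177/4503599627370496
(6,2): OLD=6867989034128970581/72057594037927936 → NEW=0, ERR=6867989034128970581/72057594037927936
(6,3): OLD=331489219072087023079/1152921504606846976 → NEW=255, ERR=37494235397341044199/1152921504606846976
(6,4): OLD=215484712789130567185/18446744073709551616 → NEW=0, ERR=215484712789130567185/18446744073709551616
Output grid:
  Row 0: ...##  (3 black, running=3)
  Row 1: .##..  (3 black, running=6)
  Row 2: .#.#.  (3 black, running=9)
  Row 3: .##.#  (2 black, running=11)
  Row 4: .#...  (4 black, running=15)
  Row 5: ##.##  (1 black, running=16)
  Row 6: .#.#.  (3 black, running=19)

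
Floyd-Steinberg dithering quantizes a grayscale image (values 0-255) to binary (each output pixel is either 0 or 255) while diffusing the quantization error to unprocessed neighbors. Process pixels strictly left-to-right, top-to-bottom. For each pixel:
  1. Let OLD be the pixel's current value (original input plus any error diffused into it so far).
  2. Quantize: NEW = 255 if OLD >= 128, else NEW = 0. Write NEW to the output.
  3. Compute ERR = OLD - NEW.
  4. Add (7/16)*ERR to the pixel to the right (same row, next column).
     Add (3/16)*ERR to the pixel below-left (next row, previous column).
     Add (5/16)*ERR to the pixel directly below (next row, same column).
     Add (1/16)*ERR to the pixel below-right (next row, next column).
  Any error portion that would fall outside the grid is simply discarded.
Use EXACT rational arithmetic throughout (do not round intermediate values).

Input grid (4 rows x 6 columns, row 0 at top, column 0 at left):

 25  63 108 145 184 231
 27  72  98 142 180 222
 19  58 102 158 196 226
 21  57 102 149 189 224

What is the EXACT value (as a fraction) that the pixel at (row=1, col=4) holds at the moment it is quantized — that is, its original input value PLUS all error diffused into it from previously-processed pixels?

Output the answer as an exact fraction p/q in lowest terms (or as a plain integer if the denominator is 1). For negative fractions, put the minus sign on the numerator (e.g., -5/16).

(0,0): OLD=25 → NEW=0, ERR=25
(0,1): OLD=1183/16 → NEW=0, ERR=1183/16
(0,2): OLD=35929/256 → NEW=255, ERR=-29351/256
(0,3): OLD=388463/4096 → NEW=0, ERR=388463/4096
(0,4): OLD=14777865/65536 → NEW=255, ERR=-1933815/65536
(0,5): OLD=228684351/1048576 → NEW=255, ERR=-38702529/1048576
(1,0): OLD=12461/256 → NEW=0, ERR=12461/256
(1,1): OLD=197563/2048 → NEW=0, ERR=197563/2048
(1,2): OLD=8308567/65536 → NEW=0, ERR=8308567/65536
(1,3): OLD=56204875/262144 → NEW=255, ERR=-10641845/262144
(1,4): OLD=2550560961/16777216 → NEW=255, ERR=-1727629119/16777216
Target (1,4): original=180, with diffused error = 2550560961/16777216

Answer: 2550560961/16777216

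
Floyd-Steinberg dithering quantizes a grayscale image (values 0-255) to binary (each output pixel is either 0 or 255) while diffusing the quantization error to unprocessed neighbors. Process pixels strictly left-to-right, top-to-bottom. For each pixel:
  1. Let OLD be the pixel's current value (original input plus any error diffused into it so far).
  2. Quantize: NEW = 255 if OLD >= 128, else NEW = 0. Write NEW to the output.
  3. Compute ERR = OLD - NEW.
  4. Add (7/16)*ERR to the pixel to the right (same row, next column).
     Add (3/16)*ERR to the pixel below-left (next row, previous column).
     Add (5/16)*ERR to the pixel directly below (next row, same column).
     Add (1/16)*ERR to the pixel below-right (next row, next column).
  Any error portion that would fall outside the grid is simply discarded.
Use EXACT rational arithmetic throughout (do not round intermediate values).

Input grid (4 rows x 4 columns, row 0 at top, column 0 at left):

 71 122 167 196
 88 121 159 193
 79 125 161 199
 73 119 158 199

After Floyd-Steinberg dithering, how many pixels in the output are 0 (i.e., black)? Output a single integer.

Answer: 7

Derivation:
(0,0): OLD=71 → NEW=0, ERR=71
(0,1): OLD=2449/16 → NEW=255, ERR=-1631/16
(0,2): OLD=31335/256 → NEW=0, ERR=31335/256
(0,3): OLD=1022161/4096 → NEW=255, ERR=-22319/4096
(1,0): OLD=23315/256 → NEW=0, ERR=23315/256
(1,1): OLD=320261/2048 → NEW=255, ERR=-201979/2048
(1,2): OLD=9614825/65536 → NEW=255, ERR=-7096855/65536
(1,3): OLD=158933423/1048576 → NEW=255, ERR=-108453457/1048576
(2,0): OLD=2915335/32768 → NEW=0, ERR=2915335/32768
(2,1): OLD=124248125/1048576 → NEW=0, ERR=124248125/1048576
(2,2): OLD=321793329/2097152 → NEW=255, ERR=-212980431/2097152
(2,3): OLD=3874835021/33554432 → NEW=0, ERR=3874835021/33554432
(3,0): OLD=2063934743/16777216 → NEW=0, ERR=2063934743/16777216
(3,1): OLD=52712333641/268435456 → NEW=255, ERR=-15738707639/268435456
(3,2): OLD=556929963959/4294967296 → NEW=255, ERR=-538286696521/4294967296
(3,3): OLD=11950879485569/68719476736 → NEW=255, ERR=-5572587082111/68719476736
Output grid:
  Row 0: .#.#  (2 black, running=2)
  Row 1: .###  (1 black, running=3)
  Row 2: ..#.  (3 black, running=6)
  Row 3: .###  (1 black, running=7)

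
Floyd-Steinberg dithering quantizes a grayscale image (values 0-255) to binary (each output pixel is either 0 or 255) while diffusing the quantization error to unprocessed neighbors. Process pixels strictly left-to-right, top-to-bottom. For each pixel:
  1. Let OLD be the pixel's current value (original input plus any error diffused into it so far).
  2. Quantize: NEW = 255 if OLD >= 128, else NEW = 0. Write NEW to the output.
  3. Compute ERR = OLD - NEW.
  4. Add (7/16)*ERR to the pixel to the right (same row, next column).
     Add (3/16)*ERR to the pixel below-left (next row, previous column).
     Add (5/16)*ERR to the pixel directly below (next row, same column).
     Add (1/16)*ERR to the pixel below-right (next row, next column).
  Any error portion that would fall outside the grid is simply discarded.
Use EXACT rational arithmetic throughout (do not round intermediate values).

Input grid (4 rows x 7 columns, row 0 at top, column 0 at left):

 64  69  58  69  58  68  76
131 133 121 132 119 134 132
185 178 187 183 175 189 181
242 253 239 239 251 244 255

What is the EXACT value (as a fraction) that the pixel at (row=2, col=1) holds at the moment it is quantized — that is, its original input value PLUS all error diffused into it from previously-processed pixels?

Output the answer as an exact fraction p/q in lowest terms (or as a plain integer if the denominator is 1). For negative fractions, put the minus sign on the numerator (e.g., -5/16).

(0,0): OLD=64 → NEW=0, ERR=64
(0,1): OLD=97 → NEW=0, ERR=97
(0,2): OLD=1607/16 → NEW=0, ERR=1607/16
(0,3): OLD=28913/256 → NEW=0, ERR=28913/256
(0,4): OLD=439959/4096 → NEW=0, ERR=439959/4096
(0,5): OLD=7536161/65536 → NEW=0, ERR=7536161/65536
(0,6): OLD=132444903/1048576 → NEW=0, ERR=132444903/1048576
(1,0): OLD=2707/16 → NEW=255, ERR=-1373/16
(1,1): OLD=19021/128 → NEW=255, ERR=-13619/128
(1,2): OLD=545081/4096 → NEW=255, ERR=-499399/4096
(1,3): OLD=2299817/16384 → NEW=255, ERR=-1878103/16384
(1,4): OLD=137400591/1048576 → NEW=255, ERR=-129986289/1048576
(1,5): OLD=1225550007/8388608 → NEW=255, ERR=-913545033/8388608
(1,6): OLD=17584349593/134217728 → NEW=255, ERR=-16641171047/134217728
(2,0): OLD=283103/2048 → NEW=255, ERR=-239137/2048
(2,1): OLD=4288765/65536 → NEW=0, ERR=4288765/65536
Target (2,1): original=178, with diffused error = 4288765/65536

Answer: 4288765/65536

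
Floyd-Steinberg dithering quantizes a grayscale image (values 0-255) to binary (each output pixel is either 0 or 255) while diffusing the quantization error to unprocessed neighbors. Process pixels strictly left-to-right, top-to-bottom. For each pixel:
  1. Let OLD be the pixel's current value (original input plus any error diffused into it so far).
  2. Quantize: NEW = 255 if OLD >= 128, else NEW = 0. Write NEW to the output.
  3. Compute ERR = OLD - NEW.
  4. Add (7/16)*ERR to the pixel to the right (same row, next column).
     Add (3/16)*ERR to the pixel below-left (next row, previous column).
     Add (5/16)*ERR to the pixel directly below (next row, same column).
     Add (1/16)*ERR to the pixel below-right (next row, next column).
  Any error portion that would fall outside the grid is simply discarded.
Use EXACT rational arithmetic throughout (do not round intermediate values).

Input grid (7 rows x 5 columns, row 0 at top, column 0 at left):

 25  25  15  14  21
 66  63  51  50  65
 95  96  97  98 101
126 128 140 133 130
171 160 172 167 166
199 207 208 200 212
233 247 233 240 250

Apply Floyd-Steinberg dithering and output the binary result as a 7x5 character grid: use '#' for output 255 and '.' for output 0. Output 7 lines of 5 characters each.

(0,0): OLD=25 → NEW=0, ERR=25
(0,1): OLD=575/16 → NEW=0, ERR=575/16
(0,2): OLD=7865/256 → NEW=0, ERR=7865/256
(0,3): OLD=112399/4096 → NEW=0, ERR=112399/4096
(0,4): OLD=2163049/65536 → NEW=0, ERR=2163049/65536
(1,0): OLD=20621/256 → NEW=0, ERR=20621/256
(1,1): OLD=239195/2048 → NEW=0, ERR=239195/2048
(1,2): OLD=7804663/65536 → NEW=0, ERR=7804663/65536
(1,3): OLD=31138987/262144 → NEW=0, ERR=31138987/262144
(1,4): OLD=541057185/4194304 → NEW=255, ERR=-528490335/4194304
(2,0): OLD=4655385/32768 → NEW=255, ERR=-3700455/32768
(2,1): OLD=115821091/1048576 → NEW=0, ERR=115821091/1048576
(2,2): OLD=3558646313/16777216 → NEW=255, ERR=-719543767/16777216
(2,3): OLD=26890453867/268435456 → NEW=0, ERR=26890453867/268435456
(2,4): OLD=484794289453/4294967296 → NEW=0, ERR=484794289453/4294967296
(3,0): OLD=1869319689/16777216 → NEW=0, ERR=1869319689/16777216
(3,1): OLD=26328699605/134217728 → NEW=255, ERR=-7896821035/134217728
(3,2): OLD=543497986487/4294967296 → NEW=0, ERR=543497986487/4294967296
(3,3): OLD=2045699035583/8589934592 → NEW=255, ERR=-144734285377/8589934592
(3,4): OLD=22562361371995/137438953472 → NEW=255, ERR=-12484571763365/137438953472
(4,0): OLD=418302028263/2147483648 → NEW=255, ERR=-129306301977/2147483648
(4,1): OLD=10030376484327/68719476736 → NEW=255, ERR=-7493090083353/68719476736
(4,2): OLD=172627413093993/1099511627776 → NEW=255, ERR=-107748051988887/1099511627776
(4,3): OLD=1930534525073895/17592186044416 → NEW=0, ERR=1930534525073895/17592186044416
(4,4): OLD=51952046064480465/281474976710656 → NEW=255, ERR=-19824072996736815/281474976710656
(5,0): OLD=175634535361045/1099511627776 → NEW=255, ERR=-104740929721835/1099511627776
(5,1): OLD=959749906947071/8796093022208 → NEW=0, ERR=959749906947071/8796093022208
(5,2): OLD=67236822207847799/281474976710656 → NEW=255, ERR=-4539296853369481/281474976710656
(5,3): OLD=234082972301764729/1125899906842624 → NEW=255, ERR=-53021503943104391/1125899906842624
(5,4): OLD=3174974706078442851/18014398509481984 → NEW=255, ERR=-1418696913839463069/18014398509481984
(6,0): OLD=31481447318759237/140737488355328 → NEW=255, ERR=-4406612211849403/140737488355328
(6,1): OLD=1163824953537254027/4503599627370496 → NEW=255, ERR=15407048557777547/4503599627370496
(6,2): OLD=16389258907511741097/72057594037927936 → NEW=255, ERR=-1985427572159882583/72057594037927936
(6,3): OLD=227649863878194547075/1152921504606846976 → NEW=255, ERR=-66345119796551431805/1152921504606846976
(6,4): OLD=3638993147385160802901/18446744073709551616 → NEW=255, ERR=-1064926591410774859179/18446744073709551616
Row 0: .....
Row 1: ....#
Row 2: #.#..
Row 3: .#.##
Row 4: ###.#
Row 5: #.###
Row 6: #####

Answer: .....
....#
#.#..
.#.##
###.#
#.###
#####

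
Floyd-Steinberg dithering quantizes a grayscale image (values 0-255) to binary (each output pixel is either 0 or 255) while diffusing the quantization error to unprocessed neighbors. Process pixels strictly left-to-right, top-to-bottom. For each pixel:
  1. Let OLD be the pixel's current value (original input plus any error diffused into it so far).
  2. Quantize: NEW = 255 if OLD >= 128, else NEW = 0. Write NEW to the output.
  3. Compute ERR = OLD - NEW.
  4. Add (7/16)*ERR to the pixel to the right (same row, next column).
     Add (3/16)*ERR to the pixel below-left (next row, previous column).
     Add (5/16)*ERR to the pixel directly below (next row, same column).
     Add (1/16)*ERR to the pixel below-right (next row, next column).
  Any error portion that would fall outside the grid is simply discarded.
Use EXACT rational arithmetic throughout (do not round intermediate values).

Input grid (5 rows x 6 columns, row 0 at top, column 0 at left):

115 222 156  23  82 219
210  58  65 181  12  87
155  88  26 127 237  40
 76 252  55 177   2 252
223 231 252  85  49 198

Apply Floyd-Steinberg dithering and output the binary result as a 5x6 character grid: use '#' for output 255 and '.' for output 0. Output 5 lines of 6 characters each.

(0,0): OLD=115 → NEW=0, ERR=115
(0,1): OLD=4357/16 → NEW=255, ERR=277/16
(0,2): OLD=41875/256 → NEW=255, ERR=-23405/256
(0,3): OLD=-69627/4096 → NEW=0, ERR=-69627/4096
(0,4): OLD=4886563/65536 → NEW=0, ERR=4886563/65536
(0,5): OLD=263844085/1048576 → NEW=255, ERR=-3542795/1048576
(1,0): OLD=63791/256 → NEW=255, ERR=-1489/256
(1,1): OLD=104265/2048 → NEW=0, ERR=104265/2048
(1,2): OLD=3709181/65536 → NEW=0, ERR=3709181/65536
(1,3): OLD=54713593/262144 → NEW=255, ERR=-12133127/262144
(1,4): OLD=224071179/16777216 → NEW=0, ERR=224071179/16777216
(1,5): OLD=25889919453/268435456 → NEW=0, ERR=25889919453/268435456
(2,0): OLD=5332275/32768 → NEW=255, ERR=-3023565/32768
(2,1): OLD=77373537/1048576 → NEW=0, ERR=77373537/1048576
(2,2): OLD=1182343011/16777216 → NEW=0, ERR=1182343011/16777216
(2,3): OLD=20053433611/134217728 → NEW=255, ERR=-14172087029/134217728
(2,4): OLD=902669161377/4294967296 → NEW=255, ERR=-192547499103/4294967296
(2,5): OLD=3529502353783/68719476736 → NEW=0, ERR=3529502353783/68719476736
(3,0): OLD=1023418627/16777216 → NEW=0, ERR=1023418627/16777216
(3,1): OLD=41499256007/134217728 → NEW=255, ERR=7273735367/134217728
(3,2): OLD=91854510149/1073741824 → NEW=0, ERR=91854510149/1073741824
(3,3): OLD=12192777055311/68719476736 → NEW=255, ERR=-5330689512369/68719476736
(3,4): OLD=-23593602378385/549755813888 → NEW=0, ERR=-23593602378385/549755813888
(3,5): OLD=2167994239213857/8796093022208 → NEW=255, ERR=-75009481449183/8796093022208
(4,0): OLD=541646804685/2147483648 → NEW=255, ERR=-5961525555/2147483648
(4,1): OLD=9159392358633/34359738368 → NEW=255, ERR=397659074793/34359738368
(4,2): OLD=299769684465131/1099511627776 → NEW=255, ERR=19394219382251/1099511627776
(4,3): OLD=1157137592583863/17592186044416 → NEW=0, ERR=1157137592583863/17592186044416
(4,4): OLD=16302547222506023/281474976710656 → NEW=0, ERR=16302547222506023/281474976710656
(4,5): OLD=981749115327297969/4503599627370496 → NEW=255, ERR=-166668789652178511/4503599627370496
Row 0: .##..#
Row 1: #..#..
Row 2: #..##.
Row 3: .#.#.#
Row 4: ###..#

Answer: .##..#
#..#..
#..##.
.#.#.#
###..#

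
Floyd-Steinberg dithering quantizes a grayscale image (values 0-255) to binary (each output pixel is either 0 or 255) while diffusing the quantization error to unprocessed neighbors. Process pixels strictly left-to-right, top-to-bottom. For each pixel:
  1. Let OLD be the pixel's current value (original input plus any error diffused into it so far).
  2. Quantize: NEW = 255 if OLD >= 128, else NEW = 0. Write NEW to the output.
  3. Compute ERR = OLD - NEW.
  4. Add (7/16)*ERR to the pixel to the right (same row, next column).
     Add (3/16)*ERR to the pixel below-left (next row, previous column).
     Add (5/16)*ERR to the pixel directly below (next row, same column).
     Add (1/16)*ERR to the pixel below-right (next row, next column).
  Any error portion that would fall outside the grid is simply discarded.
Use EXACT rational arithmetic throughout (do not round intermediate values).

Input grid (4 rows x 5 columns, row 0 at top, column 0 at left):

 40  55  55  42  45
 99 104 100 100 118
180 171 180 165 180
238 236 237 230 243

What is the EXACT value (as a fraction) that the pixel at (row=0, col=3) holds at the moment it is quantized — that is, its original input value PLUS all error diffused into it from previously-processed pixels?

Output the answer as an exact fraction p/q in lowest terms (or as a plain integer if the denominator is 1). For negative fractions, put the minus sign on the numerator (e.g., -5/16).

(0,0): OLD=40 → NEW=0, ERR=40
(0,1): OLD=145/2 → NEW=0, ERR=145/2
(0,2): OLD=2775/32 → NEW=0, ERR=2775/32
(0,3): OLD=40929/512 → NEW=0, ERR=40929/512
Target (0,3): original=42, with diffused error = 40929/512

Answer: 40929/512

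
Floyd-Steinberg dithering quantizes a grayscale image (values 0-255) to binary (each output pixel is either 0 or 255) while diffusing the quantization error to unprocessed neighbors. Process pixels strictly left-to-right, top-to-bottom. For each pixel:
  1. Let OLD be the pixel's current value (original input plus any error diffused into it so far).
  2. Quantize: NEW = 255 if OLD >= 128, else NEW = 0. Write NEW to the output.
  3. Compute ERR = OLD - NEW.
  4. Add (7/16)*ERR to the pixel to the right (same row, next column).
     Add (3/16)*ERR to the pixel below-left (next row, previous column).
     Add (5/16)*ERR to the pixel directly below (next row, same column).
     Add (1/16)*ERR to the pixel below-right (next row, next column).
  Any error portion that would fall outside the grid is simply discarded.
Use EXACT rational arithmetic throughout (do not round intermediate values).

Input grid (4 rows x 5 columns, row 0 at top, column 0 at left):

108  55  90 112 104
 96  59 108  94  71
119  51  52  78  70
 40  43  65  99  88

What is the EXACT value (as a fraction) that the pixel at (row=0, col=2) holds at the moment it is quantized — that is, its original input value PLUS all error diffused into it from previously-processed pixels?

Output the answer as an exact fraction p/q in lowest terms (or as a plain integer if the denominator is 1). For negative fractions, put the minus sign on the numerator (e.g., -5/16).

(0,0): OLD=108 → NEW=0, ERR=108
(0,1): OLD=409/4 → NEW=0, ERR=409/4
(0,2): OLD=8623/64 → NEW=255, ERR=-7697/64
Target (0,2): original=90, with diffused error = 8623/64

Answer: 8623/64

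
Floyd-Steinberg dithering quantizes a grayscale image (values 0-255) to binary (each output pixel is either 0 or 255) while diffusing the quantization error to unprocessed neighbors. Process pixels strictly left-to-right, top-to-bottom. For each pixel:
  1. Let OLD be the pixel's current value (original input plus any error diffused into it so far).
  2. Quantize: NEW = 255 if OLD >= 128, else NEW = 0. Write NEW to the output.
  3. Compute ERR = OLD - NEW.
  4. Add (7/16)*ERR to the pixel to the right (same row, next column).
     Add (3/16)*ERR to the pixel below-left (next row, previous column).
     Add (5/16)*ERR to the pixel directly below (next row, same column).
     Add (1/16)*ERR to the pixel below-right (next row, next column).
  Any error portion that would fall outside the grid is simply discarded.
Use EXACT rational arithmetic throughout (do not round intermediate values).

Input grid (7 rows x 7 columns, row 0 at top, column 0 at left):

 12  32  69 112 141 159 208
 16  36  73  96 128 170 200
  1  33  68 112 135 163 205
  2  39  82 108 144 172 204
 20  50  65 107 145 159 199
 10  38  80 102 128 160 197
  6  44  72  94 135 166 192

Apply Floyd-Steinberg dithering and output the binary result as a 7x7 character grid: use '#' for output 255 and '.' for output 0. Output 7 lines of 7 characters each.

(0,0): OLD=12 → NEW=0, ERR=12
(0,1): OLD=149/4 → NEW=0, ERR=149/4
(0,2): OLD=5459/64 → NEW=0, ERR=5459/64
(0,3): OLD=152901/1024 → NEW=255, ERR=-108219/1024
(0,4): OLD=1552611/16384 → NEW=0, ERR=1552611/16384
(0,5): OLD=52549173/262144 → NEW=255, ERR=-14297547/262144
(0,6): OLD=772332403/4194304 → NEW=255, ERR=-297215117/4194304
(1,0): OLD=1711/64 → NEW=0, ERR=1711/64
(1,1): OLD=38953/512 → NEW=0, ERR=38953/512
(1,2): OLD=1891581/16384 → NEW=0, ERR=1891581/16384
(1,3): OLD=8951177/65536 → NEW=255, ERR=-7760503/65536
(1,4): OLD=373189003/4194304 → NEW=0, ERR=373189003/4194304
(1,5): OLD=6191424603/33554432 → NEW=255, ERR=-2364955557/33554432
(1,6): OLD=77100802805/536870912 → NEW=255, ERR=-59801279755/536870912
(2,0): OLD=193491/8192 → NEW=0, ERR=193491/8192
(2,1): OLD=23704865/262144 → NEW=0, ERR=23704865/262144
(2,2): OLD=529291107/4194304 → NEW=0, ERR=529291107/4194304
(2,3): OLD=5170840651/33554432 → NEW=255, ERR=-3385539509/33554432
(2,4): OLD=26319056235/268435456 → NEW=0, ERR=26319056235/268435456
(2,5): OLD=1447794034345/8589934592 → NEW=255, ERR=-742639286615/8589934592
(2,6): OLD=17586979452463/137438953472 → NEW=0, ERR=17586979452463/137438953472
(3,0): OLD=110461763/4194304 → NEW=0, ERR=110461763/4194304
(3,1): OLD=3486903975/33554432 → NEW=0, ERR=3486903975/33554432
(3,2): OLD=41240495541/268435456 → NEW=255, ERR=-27210545739/268435456
(3,3): OLD=62698216747/1073741824 → NEW=0, ERR=62698216747/1073741824
(3,4): OLD=24418742461251/137438953472 → NEW=255, ERR=-10628190674109/137438953472
(3,5): OLD=155329908728345/1099511627776 → NEW=255, ERR=-125045556354535/1099511627776
(3,6): OLD=3321908407990919/17592186044416 → NEW=255, ERR=-1164099033335161/17592186044416
(4,0): OLD=25616600685/536870912 → NEW=0, ERR=25616600685/536870912
(4,1): OLD=738641083625/8589934592 → NEW=0, ERR=738641083625/8589934592
(4,2): OLD=12147736862343/137438953472 → NEW=0, ERR=12147736862343/137438953472
(4,3): OLD=157320066828925/1099511627776 → NEW=255, ERR=-123055398253955/1099511627776
(4,4): OLD=476708933291799/8796093022208 → NEW=0, ERR=476708933291799/8796093022208
(4,5): OLD=36572096348425255/281474976710656 → NEW=255, ERR=-35204022712792025/281474976710656
(4,6): OLD=524648581763610689/4503599627370496 → NEW=0, ERR=524648581763610689/4503599627370496
(5,0): OLD=5639640840395/137438953472 → NEW=0, ERR=5639640840395/137438953472
(5,1): OLD=112566358323065/1099511627776 → NEW=0, ERR=112566358323065/1099511627776
(5,2): OLD=1203314365125295/8796093022208 → NEW=255, ERR=-1039689355537745/8796093022208
(5,3): OLD=2181382176193195/70368744177664 → NEW=0, ERR=2181382176193195/70368744177664
(5,4): OLD=576698632472132233/4503599627370496 → NEW=255, ERR=-571719272507344247/4503599627370496
(5,5): OLD=3264439520314965593/36028797018963968 → NEW=0, ERR=3264439520314965593/36028797018963968
(5,6): OLD=152893673209286234647/576460752303423488 → NEW=255, ERR=5896181371913245207/576460752303423488
(6,0): OLD=668837824851491/17592186044416 → NEW=0, ERR=668837824851491/17592186044416
(6,1): OLD=20555810309418591/281474976710656 → NEW=0, ERR=20555810309418591/281474976710656
(6,2): OLD=356793122295589629/4503599627370496 → NEW=0, ERR=356793122295589629/4503599627370496
(6,3): OLD=3860764612229408803/36028797018963968 → NEW=0, ERR=3860764612229408803/36028797018963968
(6,4): OLD=11611121147678759405/72057594037927936 → NEW=255, ERR=-6763565331992864275/72057594037927936
(6,5): OLD=1357983738386289304173/9223372036854775808 → NEW=255, ERR=-993976131011678526867/9223372036854775808
(6,6): OLD=22683757007089812402475/147573952589676412928 → NEW=255, ERR=-14947600903277672894165/147573952589676412928
Row 0: ...#.##
Row 1: ...#.##
Row 2: ...#.#.
Row 3: ..#.###
Row 4: ...#.#.
Row 5: ..#.#.#
Row 6: ....###

Answer: ...#.##
...#.##
...#.#.
..#.###
...#.#.
..#.#.#
....###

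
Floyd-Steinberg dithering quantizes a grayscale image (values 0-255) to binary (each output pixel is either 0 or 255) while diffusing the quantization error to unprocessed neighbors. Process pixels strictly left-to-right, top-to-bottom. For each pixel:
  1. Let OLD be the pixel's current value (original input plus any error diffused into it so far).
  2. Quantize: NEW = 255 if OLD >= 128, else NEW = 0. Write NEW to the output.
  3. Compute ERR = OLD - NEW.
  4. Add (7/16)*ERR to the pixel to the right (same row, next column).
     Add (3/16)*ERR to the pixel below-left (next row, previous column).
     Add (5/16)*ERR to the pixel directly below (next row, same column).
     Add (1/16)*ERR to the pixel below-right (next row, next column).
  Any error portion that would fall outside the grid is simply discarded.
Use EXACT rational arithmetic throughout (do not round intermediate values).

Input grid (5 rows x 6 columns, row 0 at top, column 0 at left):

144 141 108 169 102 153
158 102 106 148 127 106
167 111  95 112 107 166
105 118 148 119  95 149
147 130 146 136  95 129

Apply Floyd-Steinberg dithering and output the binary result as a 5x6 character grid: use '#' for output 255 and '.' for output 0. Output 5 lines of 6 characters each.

(0,0): OLD=144 → NEW=255, ERR=-111
(0,1): OLD=1479/16 → NEW=0, ERR=1479/16
(0,2): OLD=38001/256 → NEW=255, ERR=-27279/256
(0,3): OLD=501271/4096 → NEW=0, ERR=501271/4096
(0,4): OLD=10193569/65536 → NEW=255, ERR=-6518111/65536
(0,5): OLD=114805351/1048576 → NEW=0, ERR=114805351/1048576
(1,0): OLD=36005/256 → NEW=255, ERR=-29275/256
(1,1): OLD=110467/2048 → NEW=0, ERR=110467/2048
(1,2): OLD=8193471/65536 → NEW=0, ERR=8193471/65536
(1,3): OLD=56526867/262144 → NEW=255, ERR=-10319853/262144
(1,4): OLD=1793043097/16777216 → NEW=0, ERR=1793043097/16777216
(1,5): OLD=48521251679/268435456 → NEW=255, ERR=-19929789601/268435456
(2,0): OLD=4632657/32768 → NEW=255, ERR=-3723183/32768
(2,1): OLD=99028107/1048576 → NEW=0, ERR=99028107/1048576
(2,2): OLD=2875230817/16777216 → NEW=255, ERR=-1402959263/16777216
(2,3): OLD=12209180569/134217728 → NEW=0, ERR=12209180569/134217728
(2,4): OLD=703576578123/4294967296 → NEW=255, ERR=-391640082357/4294967296
(2,5): OLD=7530588426429/68719476736 → NEW=0, ERR=7530588426429/68719476736
(3,0): OLD=1462982721/16777216 → NEW=0, ERR=1462982721/16777216
(3,1): OLD=21861681965/134217728 → NEW=255, ERR=-12363838675/134217728
(3,2): OLD=112232739031/1073741824 → NEW=0, ERR=112232739031/1073741824
(3,3): OLD=11739525497093/68719476736 → NEW=255, ERR=-5783941070587/68719476736
(3,4): OLD=30738838143333/549755813888 → NEW=0, ERR=30738838143333/549755813888
(3,5): OLD=1776883333827787/8796093022208 → NEW=255, ERR=-466120386835253/8796093022208
(4,0): OLD=337107889071/2147483648 → NEW=255, ERR=-210500441169/2147483648
(4,1): OLD=2864814028131/34359738368 → NEW=0, ERR=2864814028131/34359738368
(4,2): OLD=212868461925689/1099511627776 → NEW=255, ERR=-67507003157191/1099511627776
(4,3): OLD=1756632347921021/17592186044416 → NEW=0, ERR=1756632347921021/17592186044416
(4,4): OLD=39677352090810957/281474976710656 → NEW=255, ERR=-32098766970406323/281474976710656
(4,5): OLD=297432006373695739/4503599627370496 → NEW=0, ERR=297432006373695739/4503599627370496
Row 0: #.#.#.
Row 1: #..#.#
Row 2: #.#.#.
Row 3: .#.#.#
Row 4: #.#.#.

Answer: #.#.#.
#..#.#
#.#.#.
.#.#.#
#.#.#.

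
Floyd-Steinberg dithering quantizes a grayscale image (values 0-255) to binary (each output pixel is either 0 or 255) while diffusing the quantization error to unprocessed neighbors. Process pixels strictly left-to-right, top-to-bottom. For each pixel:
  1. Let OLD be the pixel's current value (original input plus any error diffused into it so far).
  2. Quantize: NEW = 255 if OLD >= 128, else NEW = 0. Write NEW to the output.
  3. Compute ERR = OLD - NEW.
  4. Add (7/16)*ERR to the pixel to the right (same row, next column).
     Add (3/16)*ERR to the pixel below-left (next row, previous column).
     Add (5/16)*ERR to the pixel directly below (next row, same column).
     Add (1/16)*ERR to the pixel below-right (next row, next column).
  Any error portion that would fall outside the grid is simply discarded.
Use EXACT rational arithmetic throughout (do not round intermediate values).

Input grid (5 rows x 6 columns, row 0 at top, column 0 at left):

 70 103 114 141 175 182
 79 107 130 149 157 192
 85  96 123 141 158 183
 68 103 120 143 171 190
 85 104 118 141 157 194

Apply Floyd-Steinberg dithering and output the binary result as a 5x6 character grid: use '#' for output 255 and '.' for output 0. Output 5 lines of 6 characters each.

Answer: .#.###
..#..#
#.###.
...#.#
.#.###

Derivation:
(0,0): OLD=70 → NEW=0, ERR=70
(0,1): OLD=1069/8 → NEW=255, ERR=-971/8
(0,2): OLD=7795/128 → NEW=0, ERR=7795/128
(0,3): OLD=343333/2048 → NEW=255, ERR=-178907/2048
(0,4): OLD=4482051/32768 → NEW=255, ERR=-3873789/32768
(0,5): OLD=68303893/524288 → NEW=255, ERR=-65389547/524288
(1,0): OLD=9999/128 → NEW=0, ERR=9999/128
(1,1): OLD=121897/1024 → NEW=0, ERR=121897/1024
(1,2): OLD=5804701/32768 → NEW=255, ERR=-2551139/32768
(1,3): OLD=9080633/131072 → NEW=0, ERR=9080633/131072
(1,4): OLD=1019397227/8388608 → NEW=0, ERR=1019397227/8388608
(1,5): OLD=26682730621/134217728 → NEW=255, ERR=-7542790019/134217728
(2,0): OLD=2158291/16384 → NEW=255, ERR=-2019629/16384
(2,1): OLD=36466689/524288 → NEW=0, ERR=36466689/524288
(2,2): OLD=1254353347/8388608 → NEW=255, ERR=-884741693/8388608
(2,3): OLD=9021205227/67108864 → NEW=255, ERR=-8091555093/67108864
(2,4): OLD=294242621377/2147483648 → NEW=255, ERR=-253365708863/2147483648
(2,5): OLD=4171814647895/34359738368 → NEW=0, ERR=4171814647895/34359738368
(3,0): OLD=356684771/8388608 → NEW=0, ERR=356684771/8388608
(3,1): OLD=7775139687/67108864 → NEW=0, ERR=7775139687/67108864
(3,2): OLD=64139199941/536870912 → NEW=0, ERR=64139199941/536870912
(3,3): OLD=4428100370095/34359738368 → NEW=255, ERR=-4333632913745/34359738368
(3,4): OLD=25888062402831/274877906944 → NEW=0, ERR=25888062402831/274877906944
(3,5): OLD=1151287049110913/4398046511104 → NEW=255, ERR=29785188779393/4398046511104
(4,0): OLD=128860864941/1073741824 → NEW=0, ERR=128860864941/1073741824
(4,1): OLD=3741234475017/17179869184 → NEW=255, ERR=-639632166903/17179869184
(4,2): OLD=67420852461771/549755813888 → NEW=0, ERR=67420852461771/549755813888
(4,3): OLD=1586511365420695/8796093022208 → NEW=255, ERR=-656492355242345/8796093022208
(4,4): OLD=20711730276300679/140737488355328 → NEW=255, ERR=-15176329254307961/140737488355328
(4,5): OLD=348635177229734737/2251799813685248 → NEW=255, ERR=-225573775260003503/2251799813685248
Row 0: .#.###
Row 1: ..#..#
Row 2: #.###.
Row 3: ...#.#
Row 4: .#.###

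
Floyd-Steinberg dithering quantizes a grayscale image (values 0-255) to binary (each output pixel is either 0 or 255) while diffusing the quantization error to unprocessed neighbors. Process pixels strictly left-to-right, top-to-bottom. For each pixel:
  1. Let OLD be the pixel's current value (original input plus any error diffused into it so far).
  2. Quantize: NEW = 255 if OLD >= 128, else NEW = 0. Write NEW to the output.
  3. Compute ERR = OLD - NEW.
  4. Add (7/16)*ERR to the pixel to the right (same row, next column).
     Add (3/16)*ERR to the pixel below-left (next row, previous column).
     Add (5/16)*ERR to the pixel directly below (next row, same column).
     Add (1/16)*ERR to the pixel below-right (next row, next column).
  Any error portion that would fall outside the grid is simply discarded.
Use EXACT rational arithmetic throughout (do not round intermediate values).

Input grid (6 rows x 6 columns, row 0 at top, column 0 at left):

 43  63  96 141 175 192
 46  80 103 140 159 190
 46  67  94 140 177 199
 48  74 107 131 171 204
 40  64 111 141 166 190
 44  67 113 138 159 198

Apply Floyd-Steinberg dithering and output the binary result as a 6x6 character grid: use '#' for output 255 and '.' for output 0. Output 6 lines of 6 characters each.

(0,0): OLD=43 → NEW=0, ERR=43
(0,1): OLD=1309/16 → NEW=0, ERR=1309/16
(0,2): OLD=33739/256 → NEW=255, ERR=-31541/256
(0,3): OLD=356749/4096 → NEW=0, ERR=356749/4096
(0,4): OLD=13966043/65536 → NEW=255, ERR=-2745637/65536
(0,5): OLD=182107133/1048576 → NEW=255, ERR=-85279747/1048576
(1,0): OLD=19143/256 → NEW=0, ERR=19143/256
(1,1): OLD=241393/2048 → NEW=0, ERR=241393/2048
(1,2): OLD=9011781/65536 → NEW=255, ERR=-7699899/65536
(1,3): OLD=26282465/262144 → NEW=0, ERR=26282465/262144
(1,4): OLD=3019323907/16777216 → NEW=255, ERR=-1258866173/16777216
(1,5): OLD=34665410597/268435456 → NEW=255, ERR=-33785630683/268435456
(2,0): OLD=2997227/32768 → NEW=0, ERR=2997227/32768
(2,1): OLD=132639561/1048576 → NEW=0, ERR=132639561/1048576
(2,2): OLD=2328526107/16777216 → NEW=255, ERR=-1949663973/16777216
(2,3): OLD=13297966083/134217728 → NEW=0, ERR=13297966083/134217728
(2,4): OLD=771227794825/4294967296 → NEW=255, ERR=-323988865655/4294967296
(2,5): OLD=8382133615951/68719476736 → NEW=0, ERR=8382133615951/68719476736
(3,0): OLD=1682781371/16777216 → NEW=0, ERR=1682781371/16777216
(3,1): OLD=18970223263/134217728 → NEW=255, ERR=-15255297377/134217728
(3,2): OLD=50939435917/1073741824 → NEW=0, ERR=50939435917/1073741824
(3,3): OLD=11085149657319/68719476736 → NEW=255, ERR=-6438316910361/68719476736
(3,4): OLD=74492060103559/549755813888 → NEW=255, ERR=-65695672437881/549755813888
(3,5): OLD=1628348039299465/8796093022208 → NEW=255, ERR=-614655681363575/8796093022208
(4,0): OLD=107444708629/2147483648 → NEW=0, ERR=107444708629/2147483648
(4,1): OLD=2251745056785/34359738368 → NEW=0, ERR=2251745056785/34359738368
(4,2): OLD=142745177983459/1099511627776 → NEW=255, ERR=-137630287099421/1099511627776
(4,3): OLD=660008817489551/17592186044416 → NEW=0, ERR=660008817489551/17592186044416
(4,4): OLD=35497457049100927/281474976710656 → NEW=0, ERR=35497457049100927/281474976710656
(4,5): OLD=972185035237733657/4503599627370496 → NEW=255, ERR=-176232869741742823/4503599627370496
(5,0): OLD=39540067671747/549755813888 → NEW=0, ERR=39540067671747/549755813888
(5,1): OLD=1734637450985715/17592186044416 → NEW=0, ERR=1734637450985715/17592186044416
(5,2): OLD=18035815739396513/140737488355328 → NEW=255, ERR=-17852243791212127/140737488355328
(5,3): OLD=495625058549173755/4503599627370496 → NEW=0, ERR=495625058549173755/4503599627370496
(5,4): OLD=2175824134231866107/9007199254740992 → NEW=255, ERR=-121011675727086853/9007199254740992
(5,5): OLD=27061315437083656119/144115188075855872 → NEW=255, ERR=-9688057522259591241/144115188075855872
Row 0: ..#.##
Row 1: ..#.##
Row 2: ..#.#.
Row 3: .#.###
Row 4: ..#..#
Row 5: ..#.##

Answer: ..#.##
..#.##
..#.#.
.#.###
..#..#
..#.##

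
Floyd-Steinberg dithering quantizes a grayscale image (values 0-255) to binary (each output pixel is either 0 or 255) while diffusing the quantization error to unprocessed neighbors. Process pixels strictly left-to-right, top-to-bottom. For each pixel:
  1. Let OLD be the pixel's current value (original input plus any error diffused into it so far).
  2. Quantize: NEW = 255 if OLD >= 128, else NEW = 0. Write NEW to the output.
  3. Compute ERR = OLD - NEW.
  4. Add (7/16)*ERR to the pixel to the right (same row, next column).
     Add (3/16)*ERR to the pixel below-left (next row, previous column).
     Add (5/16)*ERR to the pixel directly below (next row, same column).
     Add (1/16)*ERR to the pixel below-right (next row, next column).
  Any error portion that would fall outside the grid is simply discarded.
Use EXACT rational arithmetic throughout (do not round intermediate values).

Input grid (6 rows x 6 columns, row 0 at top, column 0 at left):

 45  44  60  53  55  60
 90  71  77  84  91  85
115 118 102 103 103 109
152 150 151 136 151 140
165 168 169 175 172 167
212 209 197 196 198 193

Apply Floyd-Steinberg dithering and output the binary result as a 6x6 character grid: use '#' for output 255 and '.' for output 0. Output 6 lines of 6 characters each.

Answer: ......
.#.#.#
#.#.#.
.#.#.#
###.##
#.###.

Derivation:
(0,0): OLD=45 → NEW=0, ERR=45
(0,1): OLD=1019/16 → NEW=0, ERR=1019/16
(0,2): OLD=22493/256 → NEW=0, ERR=22493/256
(0,3): OLD=374539/4096 → NEW=0, ERR=374539/4096
(0,4): OLD=6226253/65536 → NEW=0, ERR=6226253/65536
(0,5): OLD=106498331/1048576 → NEW=0, ERR=106498331/1048576
(1,0): OLD=29697/256 → NEW=0, ERR=29697/256
(1,1): OLD=329607/2048 → NEW=255, ERR=-192633/2048
(1,2): OLD=5533331/65536 → NEW=0, ERR=5533331/65536
(1,3): OLD=45303447/262144 → NEW=255, ERR=-21543273/262144
(1,4): OLD=1836992229/16777216 → NEW=0, ERR=1836992229/16777216
(1,5): OLD=45789746611/268435456 → NEW=255, ERR=-22661294669/268435456
(2,0): OLD=4378301/32768 → NEW=255, ERR=-3977539/32768
(2,1): OLD=61427567/1048576 → NEW=0, ERR=61427567/1048576
(2,2): OLD=2226788109/16777216 → NEW=255, ERR=-2051401971/16777216
(2,3): OLD=6661350117/134217728 → NEW=0, ERR=6661350117/134217728
(2,4): OLD=592555715887/4294967296 → NEW=255, ERR=-502660944593/4294967296
(2,5): OLD=2629162789177/68719476736 → NEW=0, ERR=2629162789177/68719476736
(3,0): OLD=2098013293/16777216 → NEW=0, ERR=2098013293/16777216
(3,1): OLD=25837455465/134217728 → NEW=255, ERR=-8388065175/134217728
(3,2): OLD=105672137355/1073741824 → NEW=0, ERR=105672137355/1073741824
(3,3): OLD=11337342962401/68719476736 → NEW=255, ERR=-6186123605279/68719476736
(3,4): OLD=46904307308609/549755813888 → NEW=0, ERR=46904307308609/549755813888
(3,5): OLD=1600609084928559/8796093022208 → NEW=255, ERR=-642394635734481/8796093022208
(4,0): OLD=413091138115/2147483648 → NEW=255, ERR=-134517192125/2147483648
(4,1): OLD=5062349012583/34359738368 → NEW=255, ERR=-3699384271257/34359738368
(4,2): OLD=144988109064709/1099511627776 → NEW=255, ERR=-135387356018171/1099511627776
(4,3): OLD=2025665289726457/17592186044416 → NEW=0, ERR=2025665289726457/17592186044416
(4,4): OLD=64660026734337161/281474976710656 → NEW=255, ERR=-7116092326880119/281474976710656
(4,5): OLD=623520355107202847/4503599627370496 → NEW=255, ERR=-524897549872273633/4503599627370496
(5,0): OLD=94688704360485/549755813888 → NEW=255, ERR=-45499028180955/549755813888
(5,1): OLD=1972844134925941/17592186044416 → NEW=0, ERR=1972844134925941/17592186044416
(5,2): OLD=31306200998661463/140737488355328 → NEW=255, ERR=-4581858531947177/140737488355328
(5,3): OLD=924605290574181165/4503599627370496 → NEW=255, ERR=-223812614405295315/4503599627370496
(5,4): OLD=1384413199634425837/9007199254740992 → NEW=255, ERR=-912422610324527123/9007199254740992
(5,5): OLD=15950582573185593297/144115188075855872 → NEW=0, ERR=15950582573185593297/144115188075855872
Row 0: ......
Row 1: .#.#.#
Row 2: #.#.#.
Row 3: .#.#.#
Row 4: ###.##
Row 5: #.###.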